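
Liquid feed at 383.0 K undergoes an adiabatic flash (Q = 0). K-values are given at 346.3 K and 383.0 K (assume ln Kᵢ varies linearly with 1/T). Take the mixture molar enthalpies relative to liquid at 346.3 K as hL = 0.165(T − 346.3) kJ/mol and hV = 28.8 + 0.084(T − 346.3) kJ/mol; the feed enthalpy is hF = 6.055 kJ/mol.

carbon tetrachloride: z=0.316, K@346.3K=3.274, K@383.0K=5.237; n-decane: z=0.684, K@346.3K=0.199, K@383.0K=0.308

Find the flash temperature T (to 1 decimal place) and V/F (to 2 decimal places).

T = 356.0 K, V/F = 0.16

Adiabatic flash: solve Rachford–Rice at each trial T, then check hF = ψ·hV(T) + (1−ψ)·hL(T).
  T = 346.3 K: K = (3.274, 0.199), RR gives ψ = 0.094, H_out = 2.699 kJ/mol
  T = 383.0 K: K = (5.237, 0.308), RR gives ψ = 0.295, H_out = 13.680 kJ/mol
  T = 364.6 K: K = (4.187, 0.250), RR gives ψ = 0.207, H_out = 8.669 kJ/mol
  T = 355.5 K: K = (3.717, 0.224), RR gives ψ = 0.155, H_out = 5.878 kJ/mol
  T = 360.1 K: K = (3.951, 0.237), RR gives ψ = 0.182, H_out = 7.324 kJ/mol
  T = 357.8 K: K = (3.833, 0.230), RR gives ψ = 0.169, H_out = 6.611 kJ/mol
  T = 356.6 K: K = (3.772, 0.227), RR gives ψ = 0.162, H_out = 6.231 kJ/mol
  T = 356.1 K: K = (3.747, 0.226), RR gives ψ = 0.159, H_out = 6.071 kJ/mol
  T = 355.8 K: K = (3.732, 0.225), RR gives ψ = 0.157, H_out = 5.975 kJ/mol
  T = 356.0 K: K = (3.742, 0.225), RR gives ψ = 0.158, H_out = 6.039 kJ/mol
Continuing to bisect between 356.0 K and 356.1 K converges to T = 356.0 K, at which ψ = 0.16.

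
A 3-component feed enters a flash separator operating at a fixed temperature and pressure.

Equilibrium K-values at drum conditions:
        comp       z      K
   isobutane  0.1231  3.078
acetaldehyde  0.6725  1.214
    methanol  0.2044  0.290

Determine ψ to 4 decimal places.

Newton–Raphson from ψ = 0.4:
  ψ = 0.4000: g = 0.06957, g' = -0.3856 → ψ = 0.5804
  ψ = 0.5804: g = -0.00288, g' = -0.4317 → ψ = 0.5737
Converged at ψ = 0.5737.

ψ = 0.5737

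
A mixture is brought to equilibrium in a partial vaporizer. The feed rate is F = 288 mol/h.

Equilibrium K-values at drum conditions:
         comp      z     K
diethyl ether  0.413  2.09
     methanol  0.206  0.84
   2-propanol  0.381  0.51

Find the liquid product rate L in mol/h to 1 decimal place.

Let ψ = V/F and solve Σ zᵢ(Kᵢ−1)/(1+ψ(Kᵢ−1)) = 0.
Check two-phase: ΣzᵢKᵢ = 1.231 > 1 and Σzᵢ/Kᵢ = 1.190 > 1, so g(0) = 0.231 > 0 and g(1) = -0.190 < 0.
Newton iteration, ψ⁰ = 0.5:
  ψ = 0.500: g = 0.0083, g' = -0.372 → ψ = 0.522
Converged at ψ = 0.522.
Then V = ψ·F = 0.5223·288 = 150.4 mol/h and L = F − V = 137.6 mol/h.

L = 137.6 mol/h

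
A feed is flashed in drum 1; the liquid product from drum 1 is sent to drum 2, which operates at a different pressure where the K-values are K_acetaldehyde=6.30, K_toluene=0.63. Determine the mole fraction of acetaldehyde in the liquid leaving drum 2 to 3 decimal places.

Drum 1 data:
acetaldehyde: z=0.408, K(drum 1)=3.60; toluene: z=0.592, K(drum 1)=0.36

x_acetaldehyde (drum 2) = 0.065

Drum 1:
Let ψ₁ = V/F and solve Σ zᵢ(Kᵢ−1)/(1+ψ₁(Kᵢ−1)) = 0.
g(0) = ΣzᵢKᵢ − 1 = 0.682 and g(1) = 1 − Σzᵢ/Kᵢ = -0.758, so a root lies in (0, 1).
Newton–Raphson from ψ₁ = 0.5:
  ψ₁ = 0.500: g = -0.0960, g' = -1.046 → ψ₁ = 0.408
  ψ₁ = 0.408: g = 0.0017, g' = -1.093 → ψ₁ = 0.410
Converged at ψ₁ = 0.410.
Drum-1 compositions:
  acetaldehyde: x = 0.198, y = 0.711
  toluene: x = 0.802, y = 0.289
Drum-2 feed = drum-1 liquid: z₂ = (0.1975, 0.8025).
Drum 2:
Binary case is linear: z₁(K₁−1)(1+ψ₂(K₂−1)) + z₂(K₂−1)(1+ψ₂(K₁−1)) = 0
⇒ ψ₂ = [z₁(K₁−1)+z₂(K₂−1)] / [−(K₁−1)(K₂−1)] = 0.7500/1.9610 = 0.382
  acetaldehyde: x = 0.065, y = 0.411
  toluene: x = 0.935, y = 0.589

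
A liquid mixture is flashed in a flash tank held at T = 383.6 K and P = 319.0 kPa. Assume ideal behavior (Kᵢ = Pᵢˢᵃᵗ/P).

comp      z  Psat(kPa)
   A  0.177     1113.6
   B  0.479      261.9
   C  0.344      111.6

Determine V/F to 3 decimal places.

Raoult's law: Kᵢ = Pᵢˢᵃᵗ/P = Pᵢˢᵃᵗ/319.0.
  K_A = 1113.6/319.0 = 3.49091, K_B = 261.9/319.0 = 0.82100, K_C = 111.6/319.0 = 0.34984
Material balance + equilibrium reduce to Σ zᵢ(Kᵢ−1)/(1+V/F(Kᵢ−1)) = 0.
Feasibility: ΣzᵢKᵢ = 1.131, Σzᵢ/Kᵢ = 1.617 — both > 1, two phases present.
Iterate (Newton) starting at V/F = 0.5:
  V/F = 0.500: g = -0.2292, g' = -0.556 → V/F = 0.087
  V/F = 0.087: g = 0.0378, g' = -0.920 → V/F = 0.129
  V/F = 0.129: g = 0.0022, g' = -0.819 → V/F = 0.131
Converged at V/F = 0.131.

V/F = 0.131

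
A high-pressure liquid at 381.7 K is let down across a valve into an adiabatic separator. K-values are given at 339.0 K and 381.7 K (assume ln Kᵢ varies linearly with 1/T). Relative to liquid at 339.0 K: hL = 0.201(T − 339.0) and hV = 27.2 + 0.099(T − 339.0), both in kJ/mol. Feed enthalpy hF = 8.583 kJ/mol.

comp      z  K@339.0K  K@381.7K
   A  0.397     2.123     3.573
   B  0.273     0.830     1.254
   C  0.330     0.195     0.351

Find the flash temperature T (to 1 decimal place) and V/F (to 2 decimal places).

Adiabatic flash: solve Rachford–Rice at each trial T, then check hF = ψ·hV(T) + (1−ψ)·hL(T).
  T = 339.0 K: K = (2.123, 0.830, 0.195), RR gives ψ = 0.199, H_out = 5.414 kJ/mol
  T = 381.7 K: K = (3.573, 1.254, 0.351), RR gives ψ = 0.738, H_out = 25.434 kJ/mol
  T = 360.4 K: K = (2.799, 1.033, 0.266), RR gives ψ = 0.503, H_out = 16.890 kJ/mol
  T = 349.7 K: K = (2.448, 0.929, 0.229), RR gives ψ = 0.368, H_out = 11.756 kJ/mol
  T = 344.4 K: K = (2.284, 0.879, 0.212), RR gives ψ = 0.290, H_out = 8.816 kJ/mol
  T = 341.7 K: K = (2.203, 0.855, 0.203), RR gives ψ = 0.246, H_out = 7.175 kJ/mol
  T = 343.0 K: K = (2.241, 0.866, 0.207), RR gives ψ = 0.268, H_out = 7.979 kJ/mol
Linear interpolation between T = 343.0 (H_out = 7.979) and T = 344.4 (H_out = 8.816) on hF = 8.583 gives T ≈ 344.0 K, at which ψ = 0.28.

T = 344.0 K, V/F = 0.28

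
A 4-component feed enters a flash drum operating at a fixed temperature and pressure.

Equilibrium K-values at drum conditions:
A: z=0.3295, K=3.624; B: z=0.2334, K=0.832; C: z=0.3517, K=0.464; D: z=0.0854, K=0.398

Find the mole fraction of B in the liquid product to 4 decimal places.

Iterate (Newton) starting at V/F = 0.5:
  V/F = 0.5000: g = 0.00008, g' = -0.6842 → V/F = 0.5001
Converged at V/F = 0.5001.
Compositions from xᵢ = zᵢ/(1+V/F(Kᵢ−1)), yᵢ = Kᵢxᵢ:
  A: x = 0.1425, y = 0.5164
  B: x = 0.2548, y = 0.2120
  C: x = 0.4805, y = 0.2230
  D: x = 0.1222, y = 0.0486

x_B = 0.2548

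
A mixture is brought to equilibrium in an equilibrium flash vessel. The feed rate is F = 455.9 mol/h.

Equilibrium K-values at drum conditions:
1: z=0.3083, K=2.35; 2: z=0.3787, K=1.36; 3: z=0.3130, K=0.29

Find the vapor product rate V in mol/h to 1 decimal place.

V = 242.2 mol/h

Iterate (Newton) starting at ψ = 0.5:
  ψ = 0.5000: g = 0.01947, g' = -0.6148 → ψ = 0.5317
  ψ = 0.5317: g = -0.00027, g' = -0.6322 → ψ = 0.5313
Converged at ψ = 0.5313.
Then V = ψ·F = 0.5313·455.9 = 242.2 mol/h and L = F − V = 213.7 mol/h.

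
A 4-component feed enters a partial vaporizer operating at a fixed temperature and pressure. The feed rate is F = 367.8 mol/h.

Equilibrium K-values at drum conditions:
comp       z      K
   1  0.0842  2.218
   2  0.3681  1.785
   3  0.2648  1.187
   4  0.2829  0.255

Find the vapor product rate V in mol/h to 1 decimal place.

Let ψ = V/F and solve Σ zᵢ(Kᵢ−1)/(1+ψ(Kᵢ−1)) = 0.
Check two-phase: ΣzᵢKᵢ = 1.2303 > 1 and Σzᵢ/Kᵢ = 1.5767 > 1, so g(0) = 0.2303 > 0 and g(1) = -0.5767 < 0.
Newton–Raphson from ψ = 0.5:
  ψ = 0.5000: g = -0.01934, g' = -0.5717 → ψ = 0.4662
  ψ = 0.4662: g = -0.00040, g' = -0.5488 → ψ = 0.4654
Converged at ψ = 0.4654.
Then V = ψ·F = 0.4654·367.8 = 171.2 mol/h and L = F − V = 196.6 mol/h.

V = 171.2 mol/h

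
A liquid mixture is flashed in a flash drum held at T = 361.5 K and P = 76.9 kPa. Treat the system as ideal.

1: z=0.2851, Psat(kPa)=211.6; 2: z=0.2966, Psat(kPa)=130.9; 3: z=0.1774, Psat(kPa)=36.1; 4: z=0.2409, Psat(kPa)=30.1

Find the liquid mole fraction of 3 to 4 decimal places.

Raoult's law: Kᵢ = Pᵢˢᵃᵗ/P = Pᵢˢᵃᵗ/76.9.
  K_1 = 211.6/76.9 = 2.751625, K_2 = 130.9/76.9 = 1.702211, K_3 = 36.1/76.9 = 0.469441, K_4 = 30.1/76.9 = 0.391417
Rachford–Rice: g(β) = Σ zᵢ(Kᵢ−1)/(1+β(Kᵢ−1)) = 0.
g(0) = ΣzᵢKᵢ − 1 = 0.4669 and g(1) = 1 − Σzᵢ/Kᵢ = -0.2712, so a root lies in (0, 1).
Newton iteration, β⁰ = 0.5:
  β = 0.5000: g = 0.08154, g' = -0.6056 → β = 0.6347
  β = 0.6347: g = -0.00021, g' = -0.6165 → β = 0.6343
Converged at β = 0.6343.
Compositions from xᵢ = zᵢ/(1+β(Kᵢ−1)), yᵢ = Kᵢxᵢ:
  1: x = 0.1350, y = 0.3716
  2: x = 0.2052, y = 0.3493
  3: x = 0.2674, y = 0.1255
  4: x = 0.3924, y = 0.1536

x_3 = 0.2674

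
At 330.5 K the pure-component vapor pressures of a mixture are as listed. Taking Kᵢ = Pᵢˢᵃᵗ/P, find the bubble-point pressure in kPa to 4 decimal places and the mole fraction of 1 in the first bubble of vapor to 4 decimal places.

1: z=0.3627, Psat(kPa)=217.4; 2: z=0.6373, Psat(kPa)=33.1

At the bubble point ψ → 0, so ΣzᵢKᵢ = 1 with Kᵢ = Pᵢˢᵃᵗ/P ⇒ P = ΣzᵢPᵢˢᵃᵗ.
P = 0.3627·217.4 + 0.6373·33.1 = 99.9456 kPa
yᵢ = zᵢPᵢˢᵃᵗ/P ⇒ y_1 = 0.3627·217.4/99.9456 = 0.7889

Pbub = 99.9456 kPa, y_1 = 0.7889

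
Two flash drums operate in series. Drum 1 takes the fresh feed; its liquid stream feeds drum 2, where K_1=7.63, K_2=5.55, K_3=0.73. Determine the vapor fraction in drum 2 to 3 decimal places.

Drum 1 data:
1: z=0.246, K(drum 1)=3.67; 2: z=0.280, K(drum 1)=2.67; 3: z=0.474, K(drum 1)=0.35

V/F (drum 2) = 0.739

Drum 1:
Let ψ₁ = V/F and solve Σ zᵢ(Kᵢ−1)/(1+ψ₁(Kᵢ−1)) = 0.
Check two-phase: ΣzᵢKᵢ = 1.816 > 1 and Σzᵢ/Kᵢ = 1.526 > 1, so g(0) = 0.816 > 0 and g(1) = -0.526 < 0.
Newton–Raphson from ψ₁ = 0.37:
  ψ₁ = 0.370: g = 0.2138, g' = -1.089 → ψ₁ = 0.566
  ψ₁ = 0.566: g = 0.0143, g' = -0.986 → ψ₁ = 0.581
Converged at ψ₁ = 0.581.
Drum-1 compositions:
  1: x = 0.096, y = 0.354
  2: x = 0.142, y = 0.380
  3: x = 0.761, y = 0.266
Drum-2 feed = drum-1 liquid: z₂ = (0.0965, 0.1421, 0.7614).
Drum 2:
Let ψ₂ = V/F and solve Σ zᵢ(Kᵢ−1)/(1+ψ₂(Kᵢ−1)) = 0.
Feasibility: ΣzᵢKᵢ = 2.081, Σzᵢ/Kᵢ = 1.081 — both > 1, two phases present.
Newton iteration, ψ₂⁰ = 0.5:
  ψ₂ = 0.500: g = 0.1080, g' = -0.576 → ψ₂ = 0.687
  ψ₂ = 0.687: g = 0.0193, g' = -0.394 → ψ₂ = 0.736
  ψ₂ = 0.736: g = 0.0007, g' = -0.364 → ψ₂ = 0.739
Converged at ψ₂ = 0.739.
  1: x = 0.016, y = 0.125
  2: x = 0.033, y = 0.181
  3: x = 0.951, y = 0.694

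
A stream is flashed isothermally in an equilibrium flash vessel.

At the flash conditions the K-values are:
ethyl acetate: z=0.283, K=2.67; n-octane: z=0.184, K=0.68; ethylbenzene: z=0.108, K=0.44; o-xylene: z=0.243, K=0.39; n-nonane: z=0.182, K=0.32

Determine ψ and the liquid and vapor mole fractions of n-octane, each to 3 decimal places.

ψ = 0.088, x_n-octane = 0.189, y_n-octane = 0.129

Material balance + equilibrium reduce to Σ zᵢ(Kᵢ−1)/(1+ψ(Kᵢ−1)) = 0.
Check two-phase: ΣzᵢKᵢ = 1.081 > 1 and Σzᵢ/Kᵢ = 1.814 > 1, so g(0) = 0.081 > 0 and g(1) = -0.814 < 0.
Iterate (Newton) starting at ψ = 0.52:
  ψ = 0.520: g = -0.3116, g' = -0.716 → ψ = 0.085
  ψ = 0.085: g = 0.0023, g' = -0.858 → ψ = 0.087
Converged at ψ = 0.088.
Compositions from xᵢ = zᵢ/(1+ψ(Kᵢ−1)), yᵢ = Kᵢxᵢ:
  ethyl acetate: x = 0.247, y = 0.659
  n-octane: x = 0.189, y = 0.129
  ethylbenzene: x = 0.114, y = 0.050
  o-xylene: x = 0.257, y = 0.100
  n-nonane: x = 0.194, y = 0.062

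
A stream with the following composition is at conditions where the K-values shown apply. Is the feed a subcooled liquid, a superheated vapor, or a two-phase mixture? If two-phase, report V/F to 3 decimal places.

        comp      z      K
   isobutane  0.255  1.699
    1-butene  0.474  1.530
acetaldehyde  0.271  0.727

superheated vapor

ΣzᵢKᵢ = 1.355; Σzᵢ/Kᵢ = 0.833.
Since Σzᵢ/Kᵢ < 1 the mixture is above its dew point — single vapor phase.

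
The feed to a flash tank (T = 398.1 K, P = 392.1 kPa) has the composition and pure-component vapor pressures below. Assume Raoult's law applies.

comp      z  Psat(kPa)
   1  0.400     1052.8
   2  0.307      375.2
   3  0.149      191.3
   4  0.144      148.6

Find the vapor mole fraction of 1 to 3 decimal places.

Raoult's law: Kᵢ = Pᵢˢᵃᵗ/P = Pᵢˢᵃᵗ/392.1.
  K_1 = 1052.8/392.1 = 2.68503, K_2 = 375.2/392.1 = 0.95690, K_3 = 191.3/392.1 = 0.48789, K_4 = 148.6/392.1 = 0.37898
Newton–Raphson from ψ = 0.5:
  ψ = 0.500: g = 0.1200, g' = -0.523 → ψ = 0.730
  ψ = 0.730: g = 0.0033, g' = -0.514 → ψ = 0.736
Converged at ψ = 0.736.
Compositions from xᵢ = zᵢ/(1+ψ(Kᵢ−1)), yᵢ = Kᵢxᵢ:
  1: x = 0.179, y = 0.479
  2: x = 0.317, y = 0.303
  3: x = 0.239, y = 0.117
  4: x = 0.265, y = 0.101

y_1 = 0.479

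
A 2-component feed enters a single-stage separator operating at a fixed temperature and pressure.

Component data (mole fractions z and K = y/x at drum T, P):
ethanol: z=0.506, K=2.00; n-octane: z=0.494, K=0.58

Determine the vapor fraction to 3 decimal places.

ψ = 0.711

Iterate (Newton) starting at ψ = 0.68:
  ψ = 0.680: g = 0.0108, g' = -0.350 → ψ = 0.711
Converged at ψ = 0.711.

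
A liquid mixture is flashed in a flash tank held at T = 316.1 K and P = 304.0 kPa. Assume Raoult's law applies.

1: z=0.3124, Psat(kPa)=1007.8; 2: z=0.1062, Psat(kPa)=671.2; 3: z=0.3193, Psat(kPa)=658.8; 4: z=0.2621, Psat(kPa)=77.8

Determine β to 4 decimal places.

β = 0.8232

Raoult's law: Kᵢ = Pᵢˢᵃᵗ/P = Pᵢˢᵃᵗ/304.0.
  K_1 = 1007.8/304.0 = 3.315132, K_2 = 671.2/304.0 = 2.207895, K_3 = 658.8/304.0 = 2.167105, K_4 = 77.8/304.0 = 0.255921
Newton iteration, β⁰ = 0.5:
  β = 0.5000: g = 0.33995, g' = -0.9614 → β = 0.8536
  β = 0.8536: g = -0.04170, g' = -1.4259 → β = 0.8244
  β = 0.8244: g = -0.00159, g' = -1.3207 → β = 0.8232
Converged at β = 0.8232.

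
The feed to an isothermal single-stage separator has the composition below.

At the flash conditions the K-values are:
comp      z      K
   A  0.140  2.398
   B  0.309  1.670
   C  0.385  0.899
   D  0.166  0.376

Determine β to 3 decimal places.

Newton–Raphson from β = 0.3:
  β = 0.300: g = 0.1427, g' = -0.334 → β = 0.727
  β = 0.727: g = 0.0046, g' = -0.351 → β = 0.740
Converged at β = 0.740.

β = 0.740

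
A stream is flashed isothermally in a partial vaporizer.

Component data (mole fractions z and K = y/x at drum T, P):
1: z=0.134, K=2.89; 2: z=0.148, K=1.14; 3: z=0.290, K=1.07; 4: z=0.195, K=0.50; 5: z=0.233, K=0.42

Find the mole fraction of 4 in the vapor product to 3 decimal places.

y_4 = 0.103

Newton–Raphson from β = 0.5:
  β = 0.500: g = -0.1511, g' = -0.373 → β = 0.094
  β = 0.094: g = 0.0103, g' = -0.490 → β = 0.115
  β = 0.115: g = 0.0002, g' = -0.472 → β = 0.116
Converged at β = 0.116.
Compositions from xᵢ = zᵢ/(1+β(Kᵢ−1)), yᵢ = Kᵢxᵢ:
  1: x = 0.110, y = 0.318
  2: x = 0.146, y = 0.166
  3: x = 0.288, y = 0.308
  4: x = 0.207, y = 0.103
  5: x = 0.250, y = 0.105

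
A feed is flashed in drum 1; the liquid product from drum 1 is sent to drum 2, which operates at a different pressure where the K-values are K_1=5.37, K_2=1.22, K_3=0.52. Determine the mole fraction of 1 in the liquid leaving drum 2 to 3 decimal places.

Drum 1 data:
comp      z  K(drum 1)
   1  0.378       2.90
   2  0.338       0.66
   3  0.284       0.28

x_1 (drum 2) = 0.051

Drum 1:
Rachford–Rice: g(ψ₁) = Σ zᵢ(Kᵢ−1)/(1+ψ₁(Kᵢ−1)) = 0.
g(0) = ΣzᵢKᵢ − 1 = 0.399 and g(1) = 1 − Σzᵢ/Kᵢ = -0.657, so a root lies in (0, 1).
Iterate (Newton) starting at ψ₁ = 0.5:
  ψ₁ = 0.500: g = -0.0897, g' = -0.775 → ψ₁ = 0.384
  ψ₁ = 0.384: g = 0.0002, g' = -0.789 → ψ₁ = 0.385
Converged at ψ₁ = 0.385.
Drum-1 compositions:
  1: x = 0.218, y = 0.633
  2: x = 0.389, y = 0.257
  3: x = 0.393, y = 0.110
Drum-2 feed = drum-1 liquid: z₂ = (0.2184, 0.3888, 0.3927).
Drum 2:
Newton–Raphson from ψ₂ = 0.5:
  ψ₂ = 0.500: g = 0.1287, g' = -0.583 → ψ₂ = 0.721
  ψ₂ = 0.721: g = 0.0156, g' = -0.468 → ψ₂ = 0.754
Converged at ψ₂ = 0.754.
  1: x = 0.051, y = 0.273
  2: x = 0.333, y = 0.407
  3: x = 0.616, y = 0.320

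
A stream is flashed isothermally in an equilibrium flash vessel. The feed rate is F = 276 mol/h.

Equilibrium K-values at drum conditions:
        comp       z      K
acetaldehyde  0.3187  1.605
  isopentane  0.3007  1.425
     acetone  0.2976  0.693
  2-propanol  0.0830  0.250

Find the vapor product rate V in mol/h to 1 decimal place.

V = 181.9 mol/h

Newton iteration, β⁰ = 0.5:
  β = 0.5000: g = 0.04590, g' = -0.2644 → β = 0.6736
  β = 0.6736: g = -0.00466, g' = -0.3270 → β = 0.6594
  β = 0.6594: g = -0.00005, g' = -0.3196 → β = 0.6592
Converged at β = 0.6592.
Then V = β·F = 0.6592·276 = 181.9 mol/h and L = F − V = 94.1 mol/h.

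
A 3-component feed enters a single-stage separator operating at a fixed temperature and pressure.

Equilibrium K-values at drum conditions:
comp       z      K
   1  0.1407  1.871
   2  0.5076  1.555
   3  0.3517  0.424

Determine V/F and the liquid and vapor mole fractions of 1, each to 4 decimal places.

Newton–Raphson from V/F = 0.5:
  V/F = 0.5000: g = 0.02137, g' = -0.3778 → V/F = 0.5566
  V/F = 0.5566: g = -0.00040, g' = -0.3925 → V/F = 0.5556
Converged at V/F = 0.5556.
Compositions from xᵢ = zᵢ/(1+V/F(Kᵢ−1)), yᵢ = Kᵢxᵢ:
  1: x = 0.0948, y = 0.1774
  2: x = 0.3880, y = 0.6033
  3: x = 0.5172, y = 0.2193

V/F = 0.5556, x_1 = 0.0948, y_1 = 0.1774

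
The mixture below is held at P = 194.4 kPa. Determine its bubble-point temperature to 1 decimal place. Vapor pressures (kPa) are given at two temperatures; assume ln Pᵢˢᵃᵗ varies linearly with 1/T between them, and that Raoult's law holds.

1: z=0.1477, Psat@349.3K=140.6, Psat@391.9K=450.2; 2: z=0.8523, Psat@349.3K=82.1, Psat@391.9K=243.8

Bubble-point temperature: ΣzᵢPᵢˢᵃᵗ(T) = P. Interpolate ln Pᵢˢᵃᵗ = aᵢ + bᵢ/T.
  T = 349.3 K: ΣzᵢPᵢˢᵃᵗ = 90.74 kPa
  T = 391.9 K: ΣzᵢPᵢˢᵃᵗ = 274.29 kPa
  T = 370.6 K: ΣzᵢPᵢˢᵃᵗ = 162.84 kPa
  T = 381.2 K: ΣzᵢPᵢˢᵃᵗ = 212.62 kPa
  T = 375.9 K: ΣzᵢPᵢˢᵃᵗ = 186.42 kPa
  T = 378.5 K: ΣzᵢPᵢˢᵃᵗ = 198.93 kPa
Interpolating between 375.9 K and 378.5 K gives T ≈ 377.6 K.

T = 377.6 K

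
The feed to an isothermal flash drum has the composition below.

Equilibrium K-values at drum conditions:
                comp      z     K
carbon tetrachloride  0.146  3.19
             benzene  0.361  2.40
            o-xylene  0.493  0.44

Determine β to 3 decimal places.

β = 0.596

Newton iteration, β⁰ = 0.48:
  β = 0.480: g = 0.0806, g' = -0.709 → β = 0.594
  β = 0.594: g = 0.0014, g' = -0.690 → β = 0.596
Converged at β = 0.596.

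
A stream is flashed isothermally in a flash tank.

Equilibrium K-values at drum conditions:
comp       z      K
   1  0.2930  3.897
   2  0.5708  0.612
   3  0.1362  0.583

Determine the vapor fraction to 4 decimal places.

ψ = 0.5002

Let ψ = V/F and solve Σ zᵢ(Kᵢ−1)/(1+ψ(Kᵢ−1)) = 0.
g(0) = ΣzᵢKᵢ − 1 = 0.5706 and g(1) = 1 − Σzᵢ/Kᵢ = -0.2415, so a root lies in (0, 1).
Newton iteration, ψ⁰ = 0.5:
  ψ = 0.5000: g = 0.00014, g' = -0.5803 → ψ = 0.5002
Converged at ψ = 0.5002.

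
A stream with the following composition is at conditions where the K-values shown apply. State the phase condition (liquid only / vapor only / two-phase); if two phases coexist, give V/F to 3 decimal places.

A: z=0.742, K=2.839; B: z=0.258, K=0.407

ΣzᵢKᵢ = 2.212; Σzᵢ/Kᵢ = 0.895.
Since Σzᵢ/Kᵢ < 1 the mixture is above its dew point — single vapor phase.

vapor only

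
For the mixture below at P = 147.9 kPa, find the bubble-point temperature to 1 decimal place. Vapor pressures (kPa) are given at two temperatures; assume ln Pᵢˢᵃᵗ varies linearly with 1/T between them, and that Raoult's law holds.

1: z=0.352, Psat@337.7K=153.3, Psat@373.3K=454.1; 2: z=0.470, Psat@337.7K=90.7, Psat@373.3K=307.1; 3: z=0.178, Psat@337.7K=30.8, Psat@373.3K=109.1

Bubble-point temperature: ΣzᵢPᵢˢᵃᵗ(T) = P. Interpolate ln Pᵢˢᵃᵗ = aᵢ + bᵢ/T.
  T = 337.7 K: ΣzᵢPᵢˢᵃᵗ = 102.07 kPa
  T = 373.3 K: ΣzᵢPᵢˢᵃᵗ = 323.60 kPa
  T = 355.5 K: ΣzᵢPᵢˢᵃᵗ = 186.96 kPa
  T = 346.6 K: ΣzᵢPᵢˢᵃᵗ = 139.20 kPa
  T = 351.1 K: ΣzᵢPᵢˢᵃᵗ = 161.88 kPa
  T = 348.9 K: ΣzᵢPᵢˢᵃᵗ = 150.43 kPa
Interpolating between 346.6 K and 348.9 K gives T ≈ 348.4 K.

T = 348.4 K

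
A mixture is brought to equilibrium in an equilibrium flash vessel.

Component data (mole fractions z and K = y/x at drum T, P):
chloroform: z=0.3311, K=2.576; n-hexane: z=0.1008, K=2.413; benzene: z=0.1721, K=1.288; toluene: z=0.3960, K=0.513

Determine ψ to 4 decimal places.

Let ψ = V/F and solve Σ zᵢ(Kᵢ−1)/(1+ψ(Kᵢ−1)) = 0.
Feasibility: ΣzᵢKᵢ = 1.5210, Σzᵢ/Kᵢ = 1.0759 — both > 1, two phases present.
Newton iteration, ψ⁰ = 0.5:
  ψ = 0.5000: g = 0.16370, g' = -0.5014 → ψ = 0.8265
  ψ = 0.8265: g = 0.00958, g' = -0.4703 → ψ = 0.8469
  ψ = 0.8469: g = -0.00003, g' = -0.4739 → ψ = 0.8468
Converged at ψ = 0.8468.

ψ = 0.8468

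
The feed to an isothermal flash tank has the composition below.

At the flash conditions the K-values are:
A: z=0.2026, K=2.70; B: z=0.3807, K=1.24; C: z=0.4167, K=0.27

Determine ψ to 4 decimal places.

Newton iteration, ψ⁰ = 0.54:
  ψ = 0.5400: g = -0.24167, g' = -0.7814 → ψ = 0.2307
  ψ = 0.2307: g = -0.03184, g' = -0.6429 → ψ = 0.1812
  ψ = 0.1812: g = 0.00031, g' = -0.6573 → ψ = 0.1817
Converged at ψ = 0.1817.

ψ = 0.1817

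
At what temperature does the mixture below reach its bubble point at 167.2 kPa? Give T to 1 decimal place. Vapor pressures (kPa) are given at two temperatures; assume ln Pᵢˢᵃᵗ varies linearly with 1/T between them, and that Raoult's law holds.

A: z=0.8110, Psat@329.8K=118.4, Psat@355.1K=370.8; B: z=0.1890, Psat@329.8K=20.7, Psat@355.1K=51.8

Bubble-point temperature: ΣzᵢPᵢˢᵃᵗ(T) = P. Interpolate ln Pᵢˢᵃᵗ = aᵢ + bᵢ/T.
  T = 329.8 K: ΣzᵢPᵢˢᵃᵗ = 99.93 kPa
  T = 355.1 K: ΣzᵢPᵢˢᵃᵗ = 310.51 kPa
  T = 342.5 K: ΣzᵢPᵢˢᵃᵗ = 180.25 kPa
  T = 336.1 K: ΣzᵢPᵢˢᵃᵗ = 134.64 kPa
  T = 339.3 K: ΣzᵢPᵢˢᵃᵗ = 156.00 kPa
  T = 340.9 K: ΣzᵢPᵢˢᵃᵗ = 167.74 kPa
Interpolating between 339.3 K and 340.9 K gives T ≈ 340.8 K.

T = 340.8 K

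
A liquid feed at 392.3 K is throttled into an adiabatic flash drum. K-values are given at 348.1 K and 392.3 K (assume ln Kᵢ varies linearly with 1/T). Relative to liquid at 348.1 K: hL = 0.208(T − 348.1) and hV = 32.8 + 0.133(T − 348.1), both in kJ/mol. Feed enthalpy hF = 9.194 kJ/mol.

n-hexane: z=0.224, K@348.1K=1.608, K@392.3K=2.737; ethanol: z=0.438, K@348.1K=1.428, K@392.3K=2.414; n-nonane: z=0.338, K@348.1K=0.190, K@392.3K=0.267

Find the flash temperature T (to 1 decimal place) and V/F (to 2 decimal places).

Adiabatic flash: solve Rachford–Rice at each trial T, then check hF = ψ·hV(T) + (1−ψ)·hL(T).
  T = 348.1 K: K = (1.608, 1.428, 0.190), RR gives ψ = 0.125, H_out = 4.092 kJ/mol
  T = 392.3 K: K = (2.737, 2.414, 0.267), RR gives ψ = 0.680, H_out = 29.248 kJ/mol
  T = 370.2 K: K = (2.131, 1.886, 0.228), RR gives ψ = 0.507, H_out = 20.373 kJ/mol
  T = 359.1 K: K = (1.858, 1.647, 0.208), RR gives ψ = 0.364, H_out = 13.928 kJ/mol
  T = 353.6 K: K = (1.731, 1.535, 0.199), RR gives ψ = 0.263, H_out = 9.655 kJ/mol
  T = 350.9 K: K = (1.670, 1.482, 0.195), RR gives ψ = 0.201, H_out = 7.128 kJ/mol
  T = 352.2 K: K = (1.699, 1.508, 0.197), RR gives ψ = 0.232, H_out = 8.388 kJ/mol
Linear interpolation between T = 352.2 (H_out = 8.388) and T = 353.6 (H_out = 9.655) on hF = 9.194 gives T ≈ 353.1 K, at which ψ = 0.25.

T = 353.1 K, V/F = 0.25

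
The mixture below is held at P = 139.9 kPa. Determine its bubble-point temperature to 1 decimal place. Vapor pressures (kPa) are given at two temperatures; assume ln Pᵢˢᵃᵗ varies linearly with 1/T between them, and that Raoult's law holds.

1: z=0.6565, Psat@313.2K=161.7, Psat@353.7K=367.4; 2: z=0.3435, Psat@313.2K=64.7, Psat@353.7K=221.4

T = 316.7 K

Bubble-point temperature: ΣzᵢPᵢˢᵃᵗ(T) = P. Interpolate ln Pᵢˢᵃᵗ = aᵢ + bᵢ/T.
  T = 313.2 K: ΣzᵢPᵢˢᵃᵗ = 128.38 kPa
  T = 353.7 K: ΣzᵢPᵢˢᵃᵗ = 317.25 kPa
  T = 333.4 K: ΣzᵢPᵢˢᵃᵗ = 206.50 kPa
  T = 323.3 K: ΣzᵢPᵢˢᵃᵗ = 163.89 kPa
  T = 318.2 K: ΣzᵢPᵢˢᵃᵗ = 145.12 kPa
  T = 315.7 K: ΣzᵢPᵢˢᵃᵗ = 136.55 kPa
Interpolating between 315.7 K and 318.2 K gives T ≈ 316.7 K.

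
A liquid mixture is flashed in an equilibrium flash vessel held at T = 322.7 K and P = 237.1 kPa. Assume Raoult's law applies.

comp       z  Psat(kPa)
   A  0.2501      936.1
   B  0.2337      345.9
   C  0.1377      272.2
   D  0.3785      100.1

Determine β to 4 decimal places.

β = 0.6562

Raoult's law: Kᵢ = Pᵢˢᵃᵗ/P = Pᵢˢᵃᵗ/237.1.
  K_A = 936.1/237.1 = 3.948123, K_B = 345.9/237.1 = 1.458878, K_C = 272.2/237.1 = 1.148039, K_D = 100.1/237.1 = 0.422185
Newton–Raphson from β = 0.5:
  β = 0.5000: g = 0.09667, g' = -0.6402 → β = 0.6510
  β = 0.6510: g = 0.00317, g' = -0.6115 → β = 0.6562
Converged at β = 0.6562.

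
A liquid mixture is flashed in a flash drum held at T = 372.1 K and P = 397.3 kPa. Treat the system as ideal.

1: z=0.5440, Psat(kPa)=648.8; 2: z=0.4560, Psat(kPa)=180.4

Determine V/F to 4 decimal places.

Raoult's law: Kᵢ = Pᵢˢᵃᵗ/P = Pᵢˢᵃᵗ/397.3.
  K_1 = 648.8/397.3 = 1.633023, K_2 = 180.4/397.3 = 0.454065
Material balance + equilibrium reduce to Σ zᵢ(Kᵢ−1)/(1+V/F(Kᵢ−1)) = 0.
Check two-phase: ΣzᵢKᵢ = 1.0954 > 1 and Σzᵢ/Kᵢ = 1.3374 > 1, so g(0) = 0.0954 > 0 and g(1) = -0.3374 < 0.
Newton–Raphson from V/F = 0.5:
  V/F = 0.5000: g = -0.08084, g' = -0.3829 → V/F = 0.2889
  V/F = 0.2889: g = -0.00443, g' = -0.3474 → V/F = 0.2761
Converged at V/F = 0.2761.

V/F = 0.2761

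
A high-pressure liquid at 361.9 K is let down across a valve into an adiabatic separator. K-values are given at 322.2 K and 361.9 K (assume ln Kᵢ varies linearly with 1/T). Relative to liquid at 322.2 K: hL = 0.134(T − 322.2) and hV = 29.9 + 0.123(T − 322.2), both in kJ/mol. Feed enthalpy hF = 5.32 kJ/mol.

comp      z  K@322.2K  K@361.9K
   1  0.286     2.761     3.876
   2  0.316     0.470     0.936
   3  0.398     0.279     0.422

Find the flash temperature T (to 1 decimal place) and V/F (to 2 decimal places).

Adiabatic flash: solve Rachford–Rice at each trial T, then check hF = ψ·hV(T) + (1−ψ)·hL(T).
  T = 322.2 K: K = (2.761, 0.470, 0.279), RR gives ψ = 0.044, H_out = 1.304 kJ/mol
  T = 361.9 K: K = (3.876, 0.936, 0.422), RR gives ψ = 0.489, H_out = 19.739 kJ/mol
  T = 342.0 K: K = (3.302, 0.676, 0.347), RR gives ψ = 0.246, H_out = 9.941 kJ/mol
  T = 332.1 K: K = (3.028, 0.567, 0.312), RR gives ψ = 0.143, H_out = 5.587 kJ/mol
  T = 327.1 K: K = (2.892, 0.516, 0.295), RR gives ψ = 0.093, H_out = 3.430 kJ/mol
  T = 329.6 K: K = (2.959, 0.541, 0.304), RR gives ψ = 0.118, H_out = 4.508 kJ/mol
  T = 330.9 K: K = (2.995, 0.554, 0.308), RR gives ψ = 0.131, H_out = 5.069 kJ/mol
Linear interpolation between T = 330.9 (H_out = 5.069) and T = 332.1 (H_out = 5.587) on hF = 5.32 gives T ≈ 331.5 K, at which ψ = 0.14.

T = 331.5 K, V/F = 0.14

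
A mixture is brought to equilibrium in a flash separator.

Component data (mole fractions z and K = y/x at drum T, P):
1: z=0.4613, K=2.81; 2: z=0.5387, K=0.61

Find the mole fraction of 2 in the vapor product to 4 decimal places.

Material balance + equilibrium reduce to Σ zᵢ(Kᵢ−1)/(1+ψ(Kᵢ−1)) = 0.
Check two-phase: ΣzᵢKᵢ = 1.6249 > 1 and Σzᵢ/Kᵢ = 1.0473 > 1, so g(0) = 0.6249 > 0 and g(1) = -0.0473 < 0.
Binary case is linear: z₁(K₁−1)(1+ψ(K₂−1)) + z₂(K₂−1)(1+ψ(K₁−1)) = 0
⇒ ψ = [z₁(K₁−1)+z₂(K₂−1)] / [−(K₁−1)(K₂−1)] = 0.62486/0.70590 = 0.8852
Compositions from xᵢ = zᵢ/(1+ψ(Kᵢ−1)), yᵢ = Kᵢxᵢ:
  1: x = 0.1773, y = 0.4981
  2: x = 0.8227, y = 0.5019

y_2 = 0.5019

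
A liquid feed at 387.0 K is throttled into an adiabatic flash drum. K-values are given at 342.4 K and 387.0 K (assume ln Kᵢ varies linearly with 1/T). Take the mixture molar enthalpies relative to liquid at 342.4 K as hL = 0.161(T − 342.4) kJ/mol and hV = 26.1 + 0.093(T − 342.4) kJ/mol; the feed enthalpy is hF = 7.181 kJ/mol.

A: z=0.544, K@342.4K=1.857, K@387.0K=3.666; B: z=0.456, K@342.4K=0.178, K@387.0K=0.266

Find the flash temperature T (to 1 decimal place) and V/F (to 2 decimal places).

Adiabatic flash: solve Rachford–Rice at each trial T, then check hF = ψ·hV(T) + (1−ψ)·hL(T).
  T = 342.4 K: K = (1.857, 0.178), RR gives ψ = 0.130, H_out = 3.385 kJ/mol
  T = 387.0 K: K = (3.666, 0.266), RR gives ψ = 0.570, H_out = 20.331 kJ/mol
  T = 364.7 K: K = (2.664, 0.220), RR gives ψ = 0.424, H_out = 14.005 kJ/mol
  T = 353.5 K: K = (2.235, 0.199), RR gives ψ = 0.310, H_out = 9.634 kJ/mol
  T = 347.9 K: K = (2.039, 0.188), RR gives ψ = 0.231, H_out = 6.827 kJ/mol
  T = 350.7 K: K = (2.135, 0.193), RR gives ψ = 0.273, H_out = 8.300 kJ/mol
  T = 349.3 K: K = (2.087, 0.191), RR gives ψ = 0.253, H_out = 7.583 kJ/mol
  T = 348.6 K: K = (2.063, 0.189), RR gives ψ = 0.242, H_out = 7.210 kJ/mol
Linear interpolation between T = 347.9 (H_out = 6.827) and T = 348.6 (H_out = 7.210) on hF = 7.181 gives T ≈ 348.5 K, at which ψ = 0.24.

T = 348.5 K, V/F = 0.24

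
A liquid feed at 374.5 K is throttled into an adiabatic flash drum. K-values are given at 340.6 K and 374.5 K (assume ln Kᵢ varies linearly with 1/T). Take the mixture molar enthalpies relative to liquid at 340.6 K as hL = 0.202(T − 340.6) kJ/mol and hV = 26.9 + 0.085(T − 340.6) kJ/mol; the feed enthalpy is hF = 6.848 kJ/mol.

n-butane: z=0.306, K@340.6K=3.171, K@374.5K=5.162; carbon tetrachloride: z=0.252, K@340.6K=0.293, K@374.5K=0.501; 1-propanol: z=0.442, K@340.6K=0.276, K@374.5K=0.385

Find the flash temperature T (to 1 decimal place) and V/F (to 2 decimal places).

T = 350.2 K, V/F = 0.19

Adiabatic flash: solve Rachford–Rice at each trial T, then check hF = ψ·hV(T) + (1−ψ)·hL(T).
  T = 340.6 K: K = (3.171, 0.293, 0.276), RR gives ψ = 0.107, H_out = 2.868 kJ/mol
  T = 374.5 K: K = (5.162, 0.501, 0.385), RR gives ψ = 0.366, H_out = 15.243 kJ/mol
  T = 357.6 K: K = (4.096, 0.388, 0.329), RR gives ψ = 0.247, H_out = 9.579 kJ/mol
  T = 349.1 K: K = (3.615, 0.338, 0.302), RR gives ψ = 0.181, H_out = 6.416 kJ/mol
  T = 353.4 K: K = (3.854, 0.363, 0.315), RR gives ψ = 0.215, H_out = 8.054 kJ/mol
  T = 351.2 K: K = (3.730, 0.350, 0.308), RR gives ψ = 0.198, H_out = 7.227 kJ/mol
Linear interpolation between T = 349.1 (H_out = 6.416) and T = 351.2 (H_out = 7.227) on hF = 6.848 gives T ≈ 350.2 K, at which ψ = 0.19.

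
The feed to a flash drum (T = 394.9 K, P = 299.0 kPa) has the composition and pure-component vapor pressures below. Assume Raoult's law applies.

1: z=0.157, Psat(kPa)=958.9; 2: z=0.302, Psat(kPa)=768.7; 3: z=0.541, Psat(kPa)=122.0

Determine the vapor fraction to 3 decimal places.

Raoult's law: Kᵢ = Pᵢˢᵃᵗ/P = Pᵢˢᵃᵗ/299.0.
  K_1 = 958.9/299.0 = 3.20702, K_2 = 768.7/299.0 = 2.57090, K_3 = 122.0/299.0 = 0.40803
Material balance + equilibrium reduce to Σ zᵢ(Kᵢ−1)/(1+ψ(Kᵢ−1)) = 0.
g(0) = ΣzᵢKᵢ − 1 = 0.501 and g(1) = 1 − Σzᵢ/Kᵢ = -0.492, so a root lies in (0, 1).
Newton–Raphson from ψ = 0.48:
  ψ = 0.480: g = -0.0087, g' = -0.793 → ψ = 0.469
Converged at ψ = 0.469.

ψ = 0.469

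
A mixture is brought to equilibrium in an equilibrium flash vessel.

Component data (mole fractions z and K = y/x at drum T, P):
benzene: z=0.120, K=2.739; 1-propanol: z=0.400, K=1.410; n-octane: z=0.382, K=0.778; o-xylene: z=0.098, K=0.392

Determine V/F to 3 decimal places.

V/F = 0.768

Material balance + equilibrium reduce to Σ zᵢ(Kᵢ−1)/(1+V/F(Kᵢ−1)) = 0.
Feasibility: ΣzᵢKᵢ = 1.228, Σzᵢ/Kᵢ = 1.069 — both > 1, two phases present.
Newton–Raphson from V/F = 0.6:
  V/F = 0.600: g = 0.0421, g' = -0.245 → V/F = 0.772
  V/F = 0.772: g = -0.0009, g' = -0.261 → V/F = 0.768
Converged at V/F = 0.768.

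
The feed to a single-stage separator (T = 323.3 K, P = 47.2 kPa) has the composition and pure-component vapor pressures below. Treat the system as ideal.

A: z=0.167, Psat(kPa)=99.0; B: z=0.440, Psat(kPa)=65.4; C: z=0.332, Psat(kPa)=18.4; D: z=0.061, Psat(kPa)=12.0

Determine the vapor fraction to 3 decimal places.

ψ = 0.259

Raoult's law: Kᵢ = Pᵢˢᵃᵗ/P = Pᵢˢᵃᵗ/47.2.
  K_A = 99.0/47.2 = 2.09746, K_B = 65.4/47.2 = 1.38559, K_C = 18.4/47.2 = 0.38983, K_D = 12.0/47.2 = 0.25424
Iterate (Newton) starting at ψ = 0.5:
  ψ = 0.500: g = -0.1035, g' = -0.472 → ψ = 0.281
  ψ = 0.281: g = -0.0088, g' = -0.405 → ψ = 0.259
Converged at ψ = 0.259.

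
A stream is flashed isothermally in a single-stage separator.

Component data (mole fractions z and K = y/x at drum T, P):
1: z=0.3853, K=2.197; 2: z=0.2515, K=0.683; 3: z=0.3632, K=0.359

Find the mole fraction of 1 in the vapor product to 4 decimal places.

Material balance + equilibrium reduce to Σ zᵢ(Kᵢ−1)/(1+ψ(Kᵢ−1)) = 0.
Feasibility: ΣzᵢKᵢ = 1.1487, Σzᵢ/Kᵢ = 1.5553 — both > 1, two phases present.
Newton–Raphson from ψ = 0.64:
  ψ = 0.6400: g = -0.23363, g' = -0.6458 → ψ = 0.2783
  ψ = 0.2783: g = -0.02481, g' = -0.5621 → ψ = 0.2341
  ψ = 0.2341: g = 0.00022, g' = -0.5729 → ψ = 0.2345
Converged at ψ = 0.2345.
Compositions from xᵢ = zᵢ/(1+ψ(Kᵢ−1)), yᵢ = Kᵢxᵢ:
  1: x = 0.3009, y = 0.6610
  2: x = 0.2717, y = 0.1856
  3: x = 0.4274, y = 0.1535

y_1 = 0.6610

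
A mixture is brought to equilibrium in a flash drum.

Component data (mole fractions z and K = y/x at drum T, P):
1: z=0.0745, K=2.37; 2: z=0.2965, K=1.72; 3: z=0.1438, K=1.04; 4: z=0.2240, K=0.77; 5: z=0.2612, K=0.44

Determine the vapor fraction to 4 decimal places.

Rachford–Rice: g(ψ) = Σ zᵢ(Kᵢ−1)/(1+ψ(Kᵢ−1)) = 0.
Feasibility: ΣzᵢKᵢ = 1.1235, Σzᵢ/Kᵢ = 1.2266 — both > 1, two phases present.
Newton–Raphson from ψ = 0.69:
  ψ = 0.6900: g = -0.09893, g' = -0.3401 → ψ = 0.3991
  ψ = 0.3991: g = -0.00762, g' = -0.3016 → ψ = 0.3738
Converged at ψ = 0.3738.

ψ = 0.3738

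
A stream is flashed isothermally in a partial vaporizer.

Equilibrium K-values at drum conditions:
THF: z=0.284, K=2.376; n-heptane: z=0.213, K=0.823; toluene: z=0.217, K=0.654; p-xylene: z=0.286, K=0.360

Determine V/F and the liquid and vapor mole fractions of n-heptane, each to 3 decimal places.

Material balance + equilibrium reduce to Σ zᵢ(Kᵢ−1)/(1+V/F(Kᵢ−1)) = 0.
g(0) = ΣzᵢKᵢ − 1 = 0.095 and g(1) = 1 − Σzᵢ/Kᵢ = -0.505, so a root lies in (0, 1).
Iterate (Newton) starting at V/F = 0.5:
  V/F = 0.500: g = -0.1698, g' = -0.488 → V/F = 0.152
  V/F = 0.152: g = 0.0024, g' = -0.547 → V/F = 0.156
Converged at V/F = 0.156.
Compositions from xᵢ = zᵢ/(1+V/F(Kᵢ−1)), yᵢ = Kᵢxᵢ:
  THF: x = 0.234, y = 0.555
  n-heptane: x = 0.219, y = 0.180
  toluene: x = 0.229, y = 0.150
  p-xylene: x = 0.318, y = 0.114

V/F = 0.156, x_n-heptane = 0.219, y_n-heptane = 0.180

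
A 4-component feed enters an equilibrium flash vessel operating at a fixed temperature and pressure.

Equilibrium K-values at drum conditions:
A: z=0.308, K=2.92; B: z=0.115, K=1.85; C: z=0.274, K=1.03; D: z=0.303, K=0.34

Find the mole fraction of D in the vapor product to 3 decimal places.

Let β = V/F and solve Σ zᵢ(Kᵢ−1)/(1+β(Kᵢ−1)) = 0.
g(0) = ΣzᵢKᵢ − 1 = 0.497 and g(1) = 1 − Σzᵢ/Kᵢ = -0.325, so a root lies in (0, 1).
Newton iteration, β⁰ = 0.5:
  β = 0.500: g = 0.0799, g' = -0.631 → β = 0.627
  β = 0.627: g = -0.0008, g' = -0.653 → β = 0.625
Converged at β = 0.625.
Compositions from xᵢ = zᵢ/(1+β(Kᵢ−1)), yᵢ = Kᵢxᵢ:
  A: x = 0.140, y = 0.409
  B: x = 0.075, y = 0.139
  C: x = 0.269, y = 0.277
  D: x = 0.516, y = 0.175

y_D = 0.175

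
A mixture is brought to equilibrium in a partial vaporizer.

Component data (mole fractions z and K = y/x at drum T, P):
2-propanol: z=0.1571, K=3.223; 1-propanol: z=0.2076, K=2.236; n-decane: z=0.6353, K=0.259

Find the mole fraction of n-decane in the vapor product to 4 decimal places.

y_n-decane = 0.1784

Let β = V/F and solve Σ zᵢ(Kᵢ−1)/(1+β(Kᵢ−1)) = 0.
Feasibility: ΣzᵢKᵢ = 1.1351, Σzᵢ/Kᵢ = 2.5945 — both > 1, two phases present.
Newton–Raphson from β = 0.5:
  β = 0.5000: g = -0.42384, g' = -1.1756 → β = 0.1395
  β = 0.1395: g = -0.03955, g' = -1.1170 → β = 0.1040
  β = 0.1040: g = 0.00090, g' = -1.1706 → β = 0.1048
Converged at β = 0.1048.
Compositions from xᵢ = zᵢ/(1+β(Kᵢ−1)), yᵢ = Kᵢxᵢ:
  2-propanol: x = 0.1274, y = 0.4106
  1-propanol: x = 0.1838, y = 0.4110
  n-decane: x = 0.6888, y = 0.1784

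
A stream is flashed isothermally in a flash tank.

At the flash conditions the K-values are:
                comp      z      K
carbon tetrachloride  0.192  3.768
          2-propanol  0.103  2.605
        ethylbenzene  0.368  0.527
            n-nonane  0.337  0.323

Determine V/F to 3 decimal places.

V/F = 0.210

Rachford–Rice: g(V/F) = Σ zᵢ(Kᵢ−1)/(1+V/F(Kᵢ−1)) = 0.
Feasibility: ΣzᵢKᵢ = 1.295, Σzᵢ/Kᵢ = 1.832 — both > 1, two phases present.
Newton–Raphson from V/F = 0.5:
  V/F = 0.500: g = -0.2582, g' = -0.835 → V/F = 0.191
  V/F = 0.191: g = 0.0212, g' = -1.089 → V/F = 0.210
Converged at V/F = 0.210.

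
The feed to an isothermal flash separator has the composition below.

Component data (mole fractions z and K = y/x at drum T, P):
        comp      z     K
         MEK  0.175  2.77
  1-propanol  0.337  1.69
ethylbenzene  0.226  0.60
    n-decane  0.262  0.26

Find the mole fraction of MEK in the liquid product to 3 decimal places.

Rachford–Rice: g(β) = Σ zᵢ(Kᵢ−1)/(1+β(Kᵢ−1)) = 0.
Check two-phase: ΣzᵢKᵢ = 1.258 > 1 and Σzᵢ/Kᵢ = 1.647 > 1, so g(0) = 0.258 > 0 and g(1) = -0.647 < 0.
Newton iteration, β⁰ = 0.5:
  β = 0.500: g = -0.0835, g' = -0.661 → β = 0.374
  β = 0.374: g = -0.0029, g' = -0.624 → β = 0.369
Converged at β = 0.369.
Compositions from xᵢ = zᵢ/(1+β(Kᵢ−1)), yᵢ = Kᵢxᵢ:
  MEK: x = 0.106, y = 0.293
  1-propanol: x = 0.269, y = 0.454
  ethylbenzene: x = 0.265, y = 0.159
  n-decane: x = 0.360, y = 0.094

x_MEK = 0.106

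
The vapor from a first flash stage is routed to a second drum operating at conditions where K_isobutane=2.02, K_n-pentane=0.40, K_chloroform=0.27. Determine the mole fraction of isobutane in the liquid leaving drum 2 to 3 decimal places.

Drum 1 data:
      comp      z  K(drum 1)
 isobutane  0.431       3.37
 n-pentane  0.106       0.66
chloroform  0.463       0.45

Drum 1:
Newton iteration, ψ₁⁰ = 0.5:
  ψ₁ = 0.500: g = 0.0728, g' = -0.791 → ψ₁ = 0.592
  ψ₁ = 0.592: g = 0.0023, g' = -0.746 → ψ₁ = 0.595
Converged at ψ₁ = 0.595.
Drum-1 compositions:
  isobutane: x = 0.179, y = 0.603
  n-pentane: x = 0.133, y = 0.088
  chloroform: x = 0.688, y = 0.310
Drum-2 feed = drum-1 vapor: z₂ = (0.6026, 0.0877, 0.3097).
Drum 2:
Let ψ₂ = V/F and solve Σ zᵢ(Kᵢ−1)/(1+ψ₂(Kᵢ−1)) = 0.
Feasibility: ΣzᵢKᵢ = 1.336, Σzᵢ/Kᵢ = 1.665 — both > 1, two phases present.
Iterate (Newton) starting at ψ₂ = 0.57:
  ψ₂ = 0.570: g = -0.0786, g' = -0.808 → ψ₂ = 0.473
  ψ₂ = 0.473: g = -0.0041, g' = -0.732 → ψ₂ = 0.467
Converged at ψ₂ = 0.467.
  isobutane: x = 0.408, y = 0.824
  n-pentane: x = 0.122, y = 0.049
  chloroform: x = 0.470, y = 0.127

x_isobutane (drum 2) = 0.408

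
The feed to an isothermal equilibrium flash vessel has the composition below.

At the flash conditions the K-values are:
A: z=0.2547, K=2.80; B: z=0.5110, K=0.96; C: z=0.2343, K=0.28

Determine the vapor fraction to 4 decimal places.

Rachford–Rice: g(ψ) = Σ zᵢ(Kᵢ−1)/(1+ψ(Kᵢ−1)) = 0.
Check two-phase: ΣzᵢKᵢ = 1.2693 > 1 and Σzᵢ/Kᵢ = 1.4600 > 1, so g(0) = 0.2693 > 0 and g(1) = -0.4600 < 0.
Newton iteration, ψ⁰ = 0.57:
  ψ = 0.5700: g = -0.08075, g' = -0.5513 → ψ = 0.4235
  ψ = 0.4235: g = -0.00336, g' = -0.5180 → ψ = 0.4170
Converged at ψ = 0.4170.

ψ = 0.4170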